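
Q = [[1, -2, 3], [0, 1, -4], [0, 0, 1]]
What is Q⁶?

[[1, -12, 138], [0, 1, -24], [0, 0, 1]]

Q = I + N where N = [[0, -2, 3], [0, 0, -4], [0, 0, 0]] is strictly upper-triangular, so N³ = 0.
(I + N)⁶ = I + 6·N + 15·N² = [[1, -12, 138], [0, 1, -24], [0, 0, 1]].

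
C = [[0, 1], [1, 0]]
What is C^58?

[[1, 0], [0, 1]]

C² = I (check: tr C = 0 and det C = −1), so C^58 = I since 58 is even.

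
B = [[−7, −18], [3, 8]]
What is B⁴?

tr B = 1 and det B = −2, so the characteristic polynomial is λ² − (1)λ + (−2) with roots −1 and 2.
Eigenvectors give P = [[−3, −2], [1, 1]] with P⁻¹ = [[−1, −2], [1, 3]], and B = P·diag(−1, 2)·P⁻¹.
Then B⁴ = P·diag(1, 16)·P⁻¹ = [[−3, −32], [1, 16]] · [[−1, −2], [1, 3]] = [[−29, −90], [15, 46]].

[[−29, −90], [15, 46]]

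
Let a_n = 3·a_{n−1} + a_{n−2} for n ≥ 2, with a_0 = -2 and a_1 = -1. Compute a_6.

With companion matrix Q = [[3, 1], [1, 0]], [a_n, a_{n−1}]ᵀ = Q·[a_{n−1}, a_{n−2}]ᵀ, so [a_6, a_5]ᵀ = Q⁵·[a_1, a_0]ᵀ.
Q⁵ = [[360, 109], [109, 33]], giving [a_6, a_5]ᵀ = [[-578], [-175]].

-578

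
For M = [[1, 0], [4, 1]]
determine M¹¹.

[[1, 0], [44, 1]]

M = I + N where N = [[0, 0], [4, 0]] is strictly lower-triangular, so N² = 0.
(I + N)¹¹ = I + 11·N = [[1, 0], [44, 1]].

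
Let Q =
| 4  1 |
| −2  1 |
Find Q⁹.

[[38854, 19171], [−38342, −18659]]

tr Q = 5 and det Q = 6, so the characteristic polynomial is λ² − (5)λ + (6) with roots 2 and 3.
Eigenvectors give P = [[1, −1], [−2, 1]] with P⁻¹ = [[−1, −1], [−2, −1]], and Q = P·diag(2, 3)·P⁻¹.
Then Q⁹ = P·diag(512, 19683)·P⁻¹ = [[512, −19683], [−1024, 19683]] · [[−1, −1], [−2, −1]] = [[38854, 19171], [−38342, −18659]].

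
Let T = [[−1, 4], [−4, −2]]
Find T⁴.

T² = [[−15, −12], [12, −12]]
T³ = [[63, −36], [36, 72]]
T⁴ = [[81, 324], [−324, 0]]

[[81, 324], [−324, 0]]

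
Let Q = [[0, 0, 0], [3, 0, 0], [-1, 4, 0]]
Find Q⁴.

[[0, 0, 0], [0, 0, 0], [0, 0, 0]]

Q is strictly triangular, hence nilpotent: Q³ = 0, so Q⁴ = 0.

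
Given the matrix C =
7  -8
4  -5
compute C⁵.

[[487, -488], [244, -245]]

tr C = 2 and det C = -3, so the characteristic polynomial is λ² − (2)λ + (-3) with roots -1 and 3.
Eigenvectors give P = [[-1, 2], [-1, 1]] with P⁻¹ = [[1, -2], [1, -1]], and C = P·diag(-1, 3)·P⁻¹.
Then C⁵ = P·diag(-1, 243)·P⁻¹ = [[1, 486], [1, 243]] · [[1, -2], [1, -1]] = [[487, -488], [244, -245]].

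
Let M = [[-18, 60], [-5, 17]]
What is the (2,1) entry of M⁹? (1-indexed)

-20195

tr M = -1 and det M = -6, so the characteristic polynomial is λ² − (-1)λ + (-6) with roots -3 and 2.
Eigenvectors give P = [[4, 3], [1, 1]] with P⁻¹ = [[1, -3], [-1, 4]], and M = P·diag(-3, 2)·P⁻¹.
Then M⁹ = P·diag(-19683, 512)·P⁻¹ = [[-78732, 1536], [-19683, 512]] · [[1, -3], [-1, 4]] = [[-80268, 242340], [-20195, 61097]].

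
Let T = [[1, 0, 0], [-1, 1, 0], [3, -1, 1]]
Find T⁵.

T = I + N where N = [[0, 0, 0], [-1, 0, 0], [3, -1, 0]] is strictly lower-triangular, so N³ = 0.
(I + N)⁵ = I + 5·N + 10·N² = [[1, 0, 0], [-5, 1, 0], [25, -5, 1]].

[[1, 0, 0], [-5, 1, 0], [25, -5, 1]]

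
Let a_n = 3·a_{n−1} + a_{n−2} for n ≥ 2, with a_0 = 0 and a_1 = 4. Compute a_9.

51880

With companion matrix M = [[3, 1], [1, 0]], [a_n, a_{n−1}]ᵀ = M·[a_{n−1}, a_{n−2}]ᵀ, so [a_9, a_8]ᵀ = M⁸·[a_1, a_0]ᵀ.
M⁸ = [[12970, 3927], [3927, 1189]], giving [a_9, a_8]ᵀ = [[51880], [15708]].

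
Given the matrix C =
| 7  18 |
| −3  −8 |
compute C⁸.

tr C = −1 and det C = −2, so the characteristic polynomial is λ² − (−1)λ + (−2) with roots 1 and −2.
Eigenvectors give P = [[3, −2], [−1, 1]] with P⁻¹ = [[1, 2], [1, 3]], and C = P·diag(1, −2)·P⁻¹.
Then C⁸ = P·diag(1, 256)·P⁻¹ = [[3, −512], [−1, 256]] · [[1, 2], [1, 3]] = [[−509, −1530], [255, 766]].

[[−509, −1530], [255, 766]]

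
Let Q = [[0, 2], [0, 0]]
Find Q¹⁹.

Q is strictly triangular, hence nilpotent: Q² = 0, so Q¹⁹ = 0.

[[0, 0], [0, 0]]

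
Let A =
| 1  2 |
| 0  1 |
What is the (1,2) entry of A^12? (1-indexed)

24

A = I + N where N = [[0, 2], [0, 0]] is strictly upper-triangular, so N^2 = 0.
(I + N)^12 = I + 12·N = [[1, 24], [0, 1]].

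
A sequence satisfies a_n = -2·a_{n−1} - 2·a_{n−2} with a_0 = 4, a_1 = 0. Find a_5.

With companion matrix C = [[-2, -2], [1, 0]], [a_n, a_{n−1}]ᵀ = C·[a_{n−1}, a_{n−2}]ᵀ, so [a_5, a_4]ᵀ = C⁴·[a_1, a_0]ᵀ.
C⁴ = [[-4, 0], [0, -4]], giving [a_5, a_4]ᵀ = [[0], [-16]].

0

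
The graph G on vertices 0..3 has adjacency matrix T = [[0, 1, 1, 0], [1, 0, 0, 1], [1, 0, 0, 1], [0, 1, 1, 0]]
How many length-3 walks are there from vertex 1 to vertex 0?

4

The number of length-3 walks from vertex 1 to vertex 0 is entry (1,0) of T³, where T is the adjacency matrix.
T² = [[2, 0, 0, 2], [0, 2, 2, 0], [0, 2, 2, 0], [2, 0, 0, 2]]
T³ = [[0, 4, 4, 0], [4, 0, 0, 4], [4, 0, 0, 4], [0, 4, 4, 0]]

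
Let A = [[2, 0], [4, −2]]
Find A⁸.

[[256, 0], [0, 256]]

tr A = 0 and det A = −4, so the characteristic polynomial is λ² − (0)λ + (−4) with roots 2 and −2.
Eigenvectors give P = [[1, 0], [1, −1]] with P⁻¹ = [[1, 0], [1, −1]], and A = P·diag(2, −2)·P⁻¹.
Then A⁸ = P·diag(256, 256)·P⁻¹ = [[256, 0], [256, −256]] · [[1, 0], [1, −1]] = [[256, 0], [0, 256]].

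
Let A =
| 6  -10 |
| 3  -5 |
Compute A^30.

[[6, -10], [3, -5]]

A² = A (a projection; rank 1, trace 1), so A^30 = A.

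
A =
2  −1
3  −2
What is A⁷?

A² = I (check: tr A = 0 and det A = −1), so A⁷ = A since 7 is odd.

[[2, −1], [3, −2]]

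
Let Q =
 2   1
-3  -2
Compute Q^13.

[[2, 1], [-3, -2]]

Q² = I (check: tr Q = 0 and det Q = -1), so Q^13 = Q since 13 is odd.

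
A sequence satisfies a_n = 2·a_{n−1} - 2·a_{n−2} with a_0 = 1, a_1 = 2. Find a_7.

0

With companion matrix M = [[2, -2], [1, 0]], [a_n, a_{n−1}]ᵀ = M·[a_{n−1}, a_{n−2}]ᵀ, so [a_7, a_6]ᵀ = M⁶·[a_1, a_0]ᵀ.
M⁶ = [[-8, 16], [-8, 8]], giving [a_7, a_6]ᵀ = [[0], [-8]].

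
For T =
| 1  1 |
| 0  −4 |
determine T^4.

[[1, −51], [0, 256]]

T^2 = [[1, −3], [0, 16]]
T^3 = [[1, 13], [0, −64]]
T^4 = [[1, −51], [0, 256]]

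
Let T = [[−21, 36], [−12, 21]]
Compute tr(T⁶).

1458

tr T = 0 and det T = −9, so the characteristic polynomial is λ² − (0)λ + (−9) with roots −3 and 3.
Eigenvectors give P = [[2, −3], [1, −2]] with P⁻¹ = [[2, −3], [1, −2]], and T = P·diag(−3, 3)·P⁻¹.
Then T⁶ = P·diag(729, 729)·P⁻¹ = [[1458, −2187], [729, −1458]] · [[2, −3], [1, −2]] = [[729, 0], [0, 729]].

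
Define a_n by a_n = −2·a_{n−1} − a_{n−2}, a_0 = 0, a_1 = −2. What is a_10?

With companion matrix M = [[−2, −1], [1, 0]], [a_n, a_{n−1}]ᵀ = M·[a_{n−1}, a_{n−2}]ᵀ, so [a_10, a_9]ᵀ = M⁹·[a_1, a_0]ᵀ.
M⁹ = [[−10, −9], [9, 8]], giving [a_10, a_9]ᵀ = [[20], [−18]].

20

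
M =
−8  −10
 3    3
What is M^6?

tr M = −5 and det M = 6, so the characteristic polynomial is λ² − (−5)λ + (6) with roots −2 and −3.
Eigenvectors give P = [[−5, −2], [3, 1]] with P⁻¹ = [[1, 2], [−3, −5]], and M = P·diag(−2, −3)·P⁻¹.
Then M^6 = P·diag(64, 729)·P⁻¹ = [[−320, −1458], [192, 729]] · [[1, 2], [−3, −5]] = [[4054, 6650], [−1995, −3261]].

[[4054, 6650], [−1995, −3261]]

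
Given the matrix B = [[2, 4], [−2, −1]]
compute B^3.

B^2 = [[−4, 4], [−2, −7]]
B^3 = [[−16, −20], [10, −1]]

[[−16, −20], [10, −1]]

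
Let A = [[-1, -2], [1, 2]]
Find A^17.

A² = A (a projection; rank 1, trace 1), so A^17 = A.

[[-1, -2], [1, 2]]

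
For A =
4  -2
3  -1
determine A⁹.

tr A = 3 and det A = 2, so the characteristic polynomial is λ² − (3)λ + (2) with roots 1 and 2.
Eigenvectors give P = [[2, 1], [3, 1]] with P⁻¹ = [[-1, 1], [3, -2]], and A = P·diag(1, 2)·P⁻¹.
Then A⁹ = P·diag(1, 512)·P⁻¹ = [[2, 512], [3, 512]] · [[-1, 1], [3, -2]] = [[1534, -1022], [1533, -1021]].

[[1534, -1022], [1533, -1021]]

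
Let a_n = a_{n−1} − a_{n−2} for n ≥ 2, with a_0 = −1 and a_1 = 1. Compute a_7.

1

With companion matrix M = [[1, −1], [1, 0]], [a_n, a_{n−1}]ᵀ = M·[a_{n−1}, a_{n−2}]ᵀ, so [a_7, a_6]ᵀ = M⁶·[a_1, a_0]ᵀ.
M⁶ = [[1, 0], [0, 1]], giving [a_7, a_6]ᵀ = [[1], [−1]].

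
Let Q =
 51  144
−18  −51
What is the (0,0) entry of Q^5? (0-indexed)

4131

tr Q = 0 and det Q = −9, so the characteristic polynomial is λ² − (0)λ + (−9) with roots 3 and −3.
Eigenvectors give P = [[3, −8], [−1, 3]] with P⁻¹ = [[3, 8], [1, 3]], and Q = P·diag(3, −3)·P⁻¹.
Then Q^5 = P·diag(243, −243)·P⁻¹ = [[729, 1944], [−243, −729]] · [[3, 8], [1, 3]] = [[4131, 11664], [−1458, −4131]].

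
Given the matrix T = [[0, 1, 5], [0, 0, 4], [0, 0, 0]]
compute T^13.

[[0, 0, 0], [0, 0, 0], [0, 0, 0]]

T is strictly triangular, hence nilpotent: T^3 = 0, so T^13 = 0.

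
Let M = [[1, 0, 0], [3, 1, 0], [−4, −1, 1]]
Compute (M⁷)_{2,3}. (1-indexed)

M = I + N where N = [[0, 0, 0], [3, 0, 0], [−4, −1, 0]] is strictly lower-triangular, so N³ = 0.
(I + N)⁷ = I + 7·N + 21·N² = [[1, 0, 0], [21, 1, 0], [−91, −7, 1]].

0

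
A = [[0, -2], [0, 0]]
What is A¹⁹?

A is strictly triangular, hence nilpotent: A² = 0, so A¹⁹ = 0.

[[0, 0], [0, 0]]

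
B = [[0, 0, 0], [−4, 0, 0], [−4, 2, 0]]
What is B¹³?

[[0, 0, 0], [0, 0, 0], [0, 0, 0]]

B is strictly triangular, hence nilpotent: B³ = 0, so B¹³ = 0.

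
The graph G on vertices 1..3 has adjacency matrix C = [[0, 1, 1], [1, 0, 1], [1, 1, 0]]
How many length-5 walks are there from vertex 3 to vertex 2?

The number of length-5 walks from vertex 3 to vertex 2 is entry (3,2) of C⁵, where C is the adjacency matrix.
C² = [[2, 1, 1], [1, 2, 1], [1, 1, 2]]
C³ = [[2, 3, 3], [3, 2, 3], [3, 3, 2]]
C⁴ = [[6, 5, 5], [5, 6, 5], [5, 5, 6]]
C⁵ = [[10, 11, 11], [11, 10, 11], [11, 11, 10]]

11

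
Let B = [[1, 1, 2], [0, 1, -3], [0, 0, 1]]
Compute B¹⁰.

[[1, 10, -115], [0, 1, -30], [0, 0, 1]]

B = I + N where N = [[0, 1, 2], [0, 0, -3], [0, 0, 0]] is strictly upper-triangular, so N³ = 0.
(I + N)¹⁰ = I + 10·N + 45·N² = [[1, 10, -115], [0, 1, -30], [0, 0, 1]].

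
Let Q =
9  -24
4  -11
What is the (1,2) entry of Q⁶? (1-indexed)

4368

tr Q = -2 and det Q = -3, so the characteristic polynomial is λ² − (-2)λ + (-3) with roots -3 and 1.
Eigenvectors give P = [[2, 3], [1, 1]] with P⁻¹ = [[-1, 3], [1, -2]], and Q = P·diag(-3, 1)·P⁻¹.
Then Q⁶ = P·diag(729, 1)·P⁻¹ = [[1458, 3], [729, 1]] · [[-1, 3], [1, -2]] = [[-1455, 4368], [-728, 2185]].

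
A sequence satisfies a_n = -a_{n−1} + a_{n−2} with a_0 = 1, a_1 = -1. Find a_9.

-55

With companion matrix M = [[-1, 1], [1, 0]], [a_n, a_{n−1}]ᵀ = M·[a_{n−1}, a_{n−2}]ᵀ, so [a_9, a_8]ᵀ = M⁸·[a_1, a_0]ᵀ.
M⁸ = [[34, -21], [-21, 13]], giving [a_9, a_8]ᵀ = [[-55], [34]].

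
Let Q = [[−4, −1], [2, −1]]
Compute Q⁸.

tr Q = −5 and det Q = 6, so the characteristic polynomial is λ² − (−5)λ + (6) with roots −2 and −3.
Eigenvectors give P = [[1, −1], [−2, 1]] with P⁻¹ = [[−1, −1], [−2, −1]], and Q = P·diag(−2, −3)·P⁻¹.
Then Q⁸ = P·diag(256, 6561)·P⁻¹ = [[256, −6561], [−512, 6561]] · [[−1, −1], [−2, −1]] = [[12866, 6305], [−12610, −6049]].

[[12866, 6305], [−12610, −6049]]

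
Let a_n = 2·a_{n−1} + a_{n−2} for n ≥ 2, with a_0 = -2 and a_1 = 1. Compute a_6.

12

With companion matrix B = [[2, 1], [1, 0]], [a_n, a_{n−1}]ᵀ = B·[a_{n−1}, a_{n−2}]ᵀ, so [a_6, a_5]ᵀ = B⁵·[a_1, a_0]ᵀ.
B⁵ = [[70, 29], [29, 12]], giving [a_6, a_5]ᵀ = [[12], [5]].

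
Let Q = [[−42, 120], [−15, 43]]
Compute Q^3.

tr Q = 1 and det Q = −6, so the characteristic polynomial is λ² − (1)λ + (−6) with roots −2 and 3.
Eigenvectors give P = [[−3, 8], [−1, 3]] with P⁻¹ = [[−3, 8], [−1, 3]], and Q = P·diag(−2, 3)·P⁻¹.
Then Q^3 = P·diag(−8, 27)·P⁻¹ = [[24, 216], [8, 81]] · [[−3, 8], [−1, 3]] = [[−288, 840], [−105, 307]].

[[−288, 840], [−105, 307]]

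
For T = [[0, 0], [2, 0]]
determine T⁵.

T is strictly triangular, hence nilpotent: T² = 0, so T⁵ = 0.

[[0, 0], [0, 0]]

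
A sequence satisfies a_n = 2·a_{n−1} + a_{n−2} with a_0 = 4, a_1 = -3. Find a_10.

-3194

With companion matrix A = [[2, 1], [1, 0]], [a_n, a_{n−1}]ᵀ = A·[a_{n−1}, a_{n−2}]ᵀ, so [a_10, a_9]ᵀ = A^9·[a_1, a_0]ᵀ.
A^9 = [[2378, 985], [985, 408]], giving [a_10, a_9]ᵀ = [[-3194], [-1323]].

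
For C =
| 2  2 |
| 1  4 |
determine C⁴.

C² = [[6, 12], [6, 18]]
C³ = [[24, 60], [30, 84]]
C⁴ = [[108, 288], [144, 396]]

[[108, 288], [144, 396]]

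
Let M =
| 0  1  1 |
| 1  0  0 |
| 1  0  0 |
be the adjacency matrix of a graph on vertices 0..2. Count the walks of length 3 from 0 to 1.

The number of length-3 walks from vertex 0 to vertex 1 is entry (0,1) of M³, where M is the adjacency matrix.
M² = [[2, 0, 0], [0, 1, 1], [0, 1, 1]]
M³ = [[0, 2, 2], [2, 0, 0], [2, 0, 0]]

2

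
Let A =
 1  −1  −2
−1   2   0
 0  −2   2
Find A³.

A² = [[2, 1, −6], [−3, 5, 2], [2, −8, 4]]
A³ = [[1, 12, −16], [−8, 9, 10], [10, −26, 4]]

[[1, 12, −16], [−8, 9, 10], [10, −26, 4]]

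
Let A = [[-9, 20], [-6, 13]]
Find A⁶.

[[-3639, 7280], [-2184, 4369]]

tr A = 4 and det A = 3, so the characteristic polynomial is λ² − (4)λ + (3) with roots 3 and 1.
Eigenvectors give P = [[-5, 2], [-3, 1]] with P⁻¹ = [[1, -2], [3, -5]], and A = P·diag(3, 1)·P⁻¹.
Then A⁶ = P·diag(729, 1)·P⁻¹ = [[-3645, 2], [-2187, 1]] · [[1, -2], [3, -5]] = [[-3639, 7280], [-2184, 4369]].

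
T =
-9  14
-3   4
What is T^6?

tr T = -5 and det T = 6, so the characteristic polynomial is λ² − (-5)λ + (6) with roots -3 and -2.
Eigenvectors give P = [[-7, -2], [-3, -1]] with P⁻¹ = [[-1, 2], [3, -7]], and T = P·diag(-3, -2)·P⁻¹.
Then T^6 = P·diag(729, 64)·P⁻¹ = [[-5103, -128], [-2187, -64]] · [[-1, 2], [3, -7]] = [[4719, -9310], [1995, -3926]].

[[4719, -9310], [1995, -3926]]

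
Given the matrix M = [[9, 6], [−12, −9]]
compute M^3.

tr M = 0 and det M = −9, so the characteristic polynomial is λ² − (0)λ + (−9) with roots 3 and −3.
Eigenvectors give P = [[−1, 1], [1, −2]] with P⁻¹ = [[−2, −1], [−1, −1]], and M = P·diag(3, −3)·P⁻¹.
Then M^3 = P·diag(27, −27)·P⁻¹ = [[−27, −27], [27, 54]] · [[−2, −1], [−1, −1]] = [[81, 54], [−108, −81]].

[[81, 54], [−108, −81]]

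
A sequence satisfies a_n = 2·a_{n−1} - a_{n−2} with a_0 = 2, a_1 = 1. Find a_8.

With companion matrix C = [[2, -1], [1, 0]], [a_n, a_{n−1}]ᵀ = C·[a_{n−1}, a_{n−2}]ᵀ, so [a_8, a_7]ᵀ = C⁷·[a_1, a_0]ᵀ.
C⁷ = [[8, -7], [7, -6]], giving [a_8, a_7]ᵀ = [[-6], [-5]].

-6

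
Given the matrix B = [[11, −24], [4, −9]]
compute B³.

[[83, −168], [28, −57]]

tr B = 2 and det B = −3, so the characteristic polynomial is λ² − (2)λ + (−3) with roots 3 and −1.
Eigenvectors give P = [[−3, −2], [−1, −1]] with P⁻¹ = [[−1, 2], [1, −3]], and B = P·diag(3, −1)·P⁻¹.
Then B³ = P·diag(27, −1)·P⁻¹ = [[−81, 2], [−27, 1]] · [[−1, 2], [1, −3]] = [[83, −168], [28, −57]].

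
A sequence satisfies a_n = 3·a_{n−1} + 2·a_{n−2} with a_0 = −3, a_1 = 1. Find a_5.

With companion matrix Q = [[3, 2], [1, 0]], [a_n, a_{n−1}]ᵀ = Q·[a_{n−1}, a_{n−2}]ᵀ, so [a_5, a_4]ᵀ = Q^4·[a_1, a_0]ᵀ.
Q^4 = [[139, 78], [39, 22]], giving [a_5, a_4]ᵀ = [[−95], [−27]].

−95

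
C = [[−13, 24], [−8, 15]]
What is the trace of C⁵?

242

tr C = 2 and det C = −3, so the characteristic polynomial is λ² − (2)λ + (−3) with roots 3 and −1.
Eigenvectors give P = [[3, −2], [2, −1]] with P⁻¹ = [[−1, 2], [−2, 3]], and C = P·diag(3, −1)·P⁻¹.
Then C⁵ = P·diag(243, −1)·P⁻¹ = [[729, 2], [486, 1]] · [[−1, 2], [−2, 3]] = [[−733, 1464], [−488, 975]].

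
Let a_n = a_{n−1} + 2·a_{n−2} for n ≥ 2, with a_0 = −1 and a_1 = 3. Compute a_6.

With companion matrix M = [[1, 2], [1, 0]], [a_n, a_{n−1}]ᵀ = M·[a_{n−1}, a_{n−2}]ᵀ, so [a_6, a_5]ᵀ = M^5·[a_1, a_0]ᵀ.
M^5 = [[21, 22], [11, 10]], giving [a_6, a_5]ᵀ = [[41], [23]].

41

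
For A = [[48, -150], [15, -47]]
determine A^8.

[[63306, -189150], [18915, -56489]]

tr A = 1 and det A = -6, so the characteristic polynomial is λ² − (1)λ + (-6) with roots -2 and 3.
Eigenvectors give P = [[-3, -10], [-1, -3]] with P⁻¹ = [[3, -10], [-1, 3]], and A = P·diag(-2, 3)·P⁻¹.
Then A^8 = P·diag(256, 6561)·P⁻¹ = [[-768, -65610], [-256, -19683]] · [[3, -10], [-1, 3]] = [[63306, -189150], [18915, -56489]].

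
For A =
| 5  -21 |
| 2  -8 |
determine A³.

tr A = -3 and det A = 2, so the characteristic polynomial is λ² − (-3)λ + (2) with roots -1 and -2.
Eigenvectors give P = [[7, 3], [2, 1]] with P⁻¹ = [[1, -3], [-2, 7]], and A = P·diag(-1, -2)·P⁻¹.
Then A³ = P·diag(-1, -8)·P⁻¹ = [[-7, -24], [-2, -8]] · [[1, -3], [-2, 7]] = [[41, -147], [14, -50]].

[[41, -147], [14, -50]]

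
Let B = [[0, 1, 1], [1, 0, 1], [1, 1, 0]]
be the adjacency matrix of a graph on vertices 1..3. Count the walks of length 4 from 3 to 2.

5

The number of length-4 walks from vertex 3 to vertex 2 is entry (3,2) of B⁴, where B is the adjacency matrix.
B² = [[2, 1, 1], [1, 2, 1], [1, 1, 2]]
B³ = [[2, 3, 3], [3, 2, 3], [3, 3, 2]]
B⁴ = [[6, 5, 5], [5, 6, 5], [5, 5, 6]]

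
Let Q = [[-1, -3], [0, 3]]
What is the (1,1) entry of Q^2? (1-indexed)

1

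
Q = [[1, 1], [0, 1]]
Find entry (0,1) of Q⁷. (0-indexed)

7

Q = I + N where N = [[0, 1], [0, 0]] is strictly upper-triangular, so N² = 0.
(I + N)⁷ = I + 7·N = [[1, 7], [0, 1]].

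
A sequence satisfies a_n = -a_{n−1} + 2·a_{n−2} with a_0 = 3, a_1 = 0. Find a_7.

-126

With companion matrix A = [[-1, 2], [1, 0]], [a_n, a_{n−1}]ᵀ = A·[a_{n−1}, a_{n−2}]ᵀ, so [a_7, a_6]ᵀ = A^6·[a_1, a_0]ᵀ.
A^6 = [[43, -42], [-21, 22]], giving [a_7, a_6]ᵀ = [[-126], [66]].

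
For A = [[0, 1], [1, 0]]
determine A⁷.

A² = I (check: tr A = 0 and det A = -1), so A⁷ = A since 7 is odd.

[[0, 1], [1, 0]]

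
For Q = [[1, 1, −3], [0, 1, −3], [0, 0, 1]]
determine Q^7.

[[1, 7, −84], [0, 1, −21], [0, 0, 1]]

Q = I + N where N = [[0, 1, −3], [0, 0, −3], [0, 0, 0]] is strictly upper-triangular, so N^3 = 0.
(I + N)^7 = I + 7·N + 21·N^2 = [[1, 7, −84], [0, 1, −21], [0, 0, 1]].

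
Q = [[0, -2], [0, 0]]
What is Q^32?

Q is strictly triangular, hence nilpotent: Q^2 = 0, so Q^32 = 0.

[[0, 0], [0, 0]]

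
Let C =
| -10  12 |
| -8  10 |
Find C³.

[[-40, 48], [-32, 40]]

tr C = 0 and det C = -4, so the characteristic polynomial is λ² − (0)λ + (-4) with roots 2 and -2.
Eigenvectors give P = [[1, 3], [1, 2]] with P⁻¹ = [[-2, 3], [1, -1]], and C = P·diag(2, -2)·P⁻¹.
Then C³ = P·diag(8, -8)·P⁻¹ = [[8, -24], [8, -16]] · [[-2, 3], [1, -1]] = [[-40, 48], [-32, 40]].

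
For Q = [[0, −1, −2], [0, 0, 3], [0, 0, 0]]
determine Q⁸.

Q is strictly triangular, hence nilpotent: Q³ = 0, so Q⁸ = 0.

[[0, 0, 0], [0, 0, 0], [0, 0, 0]]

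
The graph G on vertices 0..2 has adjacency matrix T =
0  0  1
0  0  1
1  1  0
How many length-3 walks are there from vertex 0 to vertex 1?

The number of length-3 walks from vertex 0 to vertex 1 is entry (0,1) of T³, where T is the adjacency matrix.
T² = [[1, 1, 0], [1, 1, 0], [0, 0, 2]]
T³ = [[0, 0, 2], [0, 0, 2], [2, 2, 0]]

0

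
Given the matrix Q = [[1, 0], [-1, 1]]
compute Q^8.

[[1, 0], [-8, 1]]

Q = I + N where N = [[0, 0], [-1, 0]] is strictly lower-triangular, so N^2 = 0.
(I + N)^8 = I + 8·N = [[1, 0], [-8, 1]].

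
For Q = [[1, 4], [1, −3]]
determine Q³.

Q² = [[5, −8], [−2, 13]]
Q³ = [[−3, 44], [11, −47]]

[[−3, 44], [11, −47]]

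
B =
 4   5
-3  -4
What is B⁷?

B² = I (check: tr B = 0 and det B = -1), so B⁷ = B since 7 is odd.

[[4, 5], [-3, -4]]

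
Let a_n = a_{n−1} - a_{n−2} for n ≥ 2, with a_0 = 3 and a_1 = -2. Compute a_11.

With companion matrix Q = [[1, -1], [1, 0]], [a_n, a_{n−1}]ᵀ = Q·[a_{n−1}, a_{n−2}]ᵀ, so [a_11, a_10]ᵀ = Q^10·[a_1, a_0]ᵀ.
Q^10 = [[-1, 1], [-1, 0]], giving [a_11, a_10]ᵀ = [[5], [2]].

5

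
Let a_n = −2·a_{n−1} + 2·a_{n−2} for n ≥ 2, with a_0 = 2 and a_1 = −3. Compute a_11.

−81568

With companion matrix Q = [[−2, 2], [1, 0]], [a_n, a_{n−1}]ᵀ = Q·[a_{n−1}, a_{n−2}]ᵀ, so [a_11, a_10]ᵀ = Q^10·[a_1, a_0]ᵀ.
Q^10 = [[18272, −13376], [−6688, 4896]], giving [a_11, a_10]ᵀ = [[−81568], [29856]].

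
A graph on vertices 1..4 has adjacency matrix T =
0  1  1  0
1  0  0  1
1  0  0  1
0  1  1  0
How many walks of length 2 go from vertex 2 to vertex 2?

The number of length-2 walks from vertex 2 to vertex 2 is entry (2,2) of T², where T is the adjacency matrix.
T² = [[2, 0, 0, 2], [0, 2, 2, 0], [0, 2, 2, 0], [2, 0, 0, 2]]

2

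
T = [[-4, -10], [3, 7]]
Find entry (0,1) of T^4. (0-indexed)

tr T = 3 and det T = 2, so the characteristic polynomial is λ² − (3)λ + (2) with roots 2 and 1.
Eigenvectors give P = [[-5, -2], [3, 1]] with P⁻¹ = [[1, 2], [-3, -5]], and T = P·diag(2, 1)·P⁻¹.
Then T^4 = P·diag(16, 1)·P⁻¹ = [[-80, -2], [48, 1]] · [[1, 2], [-3, -5]] = [[-74, -150], [45, 91]].

-150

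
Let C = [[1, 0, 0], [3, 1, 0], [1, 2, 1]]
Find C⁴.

C = I + N where N = [[0, 0, 0], [3, 0, 0], [1, 2, 0]] is strictly lower-triangular, so N³ = 0.
(I + N)⁴ = I + 4·N + 6·N² = [[1, 0, 0], [12, 1, 0], [40, 8, 1]].

[[1, 0, 0], [12, 1, 0], [40, 8, 1]]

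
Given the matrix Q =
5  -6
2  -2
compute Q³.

[[29, -42], [14, -20]]

tr Q = 3 and det Q = 2, so the characteristic polynomial is λ² − (3)λ + (2) with roots 1 and 2.
Eigenvectors give P = [[3, 2], [2, 1]] with P⁻¹ = [[-1, 2], [2, -3]], and Q = P·diag(1, 2)·P⁻¹.
Then Q³ = P·diag(1, 8)·P⁻¹ = [[3, 16], [2, 8]] · [[-1, 2], [2, -3]] = [[29, -42], [14, -20]].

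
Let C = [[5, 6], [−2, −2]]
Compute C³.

[[29, 42], [−14, −20]]

tr C = 3 and det C = 2, so the characteristic polynomial is λ² − (3)λ + (2) with roots 1 and 2.
Eigenvectors give P = [[−3, −2], [2, 1]] with P⁻¹ = [[1, 2], [−2, −3]], and C = P·diag(1, 2)·P⁻¹.
Then C³ = P·diag(1, 8)·P⁻¹ = [[−3, −16], [2, 8]] · [[1, 2], [−2, −3]] = [[29, 42], [−14, −20]].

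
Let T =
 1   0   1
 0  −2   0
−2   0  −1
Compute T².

[[−1, 0, 0], [0, 4, 0], [0, 0, −1]]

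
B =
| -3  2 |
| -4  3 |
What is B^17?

[[-3, 2], [-4, 3]]

B² = I (check: tr B = 0 and det B = -1), so B^17 = B since 17 is odd.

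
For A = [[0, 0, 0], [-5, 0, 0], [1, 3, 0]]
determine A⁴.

A is strictly triangular, hence nilpotent: A³ = 0, so A⁴ = 0.

[[0, 0, 0], [0, 0, 0], [0, 0, 0]]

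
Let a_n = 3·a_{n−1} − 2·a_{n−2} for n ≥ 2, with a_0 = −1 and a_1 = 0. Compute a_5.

With companion matrix M = [[3, −2], [1, 0]], [a_n, a_{n−1}]ᵀ = M·[a_{n−1}, a_{n−2}]ᵀ, so [a_5, a_4]ᵀ = M⁴·[a_1, a_0]ᵀ.
M⁴ = [[31, −30], [15, −14]], giving [a_5, a_4]ᵀ = [[30], [14]].

30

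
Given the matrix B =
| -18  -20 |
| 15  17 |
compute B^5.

[[-1068, -1100], [825, 857]]

tr B = -1 and det B = -6, so the characteristic polynomial is λ² − (-1)λ + (-6) with roots -3 and 2.
Eigenvectors give P = [[4, 1], [-3, -1]] with P⁻¹ = [[1, 1], [-3, -4]], and B = P·diag(-3, 2)·P⁻¹.
Then B^5 = P·diag(-243, 32)·P⁻¹ = [[-972, 32], [729, -32]] · [[1, 1], [-3, -4]] = [[-1068, -1100], [825, 857]].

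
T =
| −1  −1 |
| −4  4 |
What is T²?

[[5, −3], [−12, 20]]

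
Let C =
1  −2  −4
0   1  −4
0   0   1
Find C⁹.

[[1, −18, 252], [0, 1, −36], [0, 0, 1]]

C = I + N where N = [[0, −2, −4], [0, 0, −4], [0, 0, 0]] is strictly upper-triangular, so N³ = 0.
(I + N)⁹ = I + 9·N + 36·N² = [[1, −18, 252], [0, 1, −36], [0, 0, 1]].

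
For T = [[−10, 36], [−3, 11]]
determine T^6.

[[−188, 756], [−63, 253]]

tr T = 1 and det T = −2, so the characteristic polynomial is λ² − (1)λ + (−2) with roots −1 and 2.
Eigenvectors give P = [[4, 3], [1, 1]] with P⁻¹ = [[1, −3], [−1, 4]], and T = P·diag(−1, 2)·P⁻¹.
Then T^6 = P·diag(1, 64)·P⁻¹ = [[4, 192], [1, 64]] · [[1, −3], [−1, 4]] = [[−188, 756], [−63, 253]].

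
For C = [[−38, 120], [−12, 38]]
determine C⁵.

[[−608, 1920], [−192, 608]]

tr C = 0 and det C = −4, so the characteristic polynomial is λ² − (0)λ + (−4) with roots −2 and 2.
Eigenvectors give P = [[10, −3], [3, −1]] with P⁻¹ = [[1, −3], [3, −10]], and C = P·diag(−2, 2)·P⁻¹.
Then C⁵ = P·diag(−32, 32)·P⁻¹ = [[−320, −96], [−96, −32]] · [[1, −3], [3, −10]] = [[−608, 1920], [−192, 608]].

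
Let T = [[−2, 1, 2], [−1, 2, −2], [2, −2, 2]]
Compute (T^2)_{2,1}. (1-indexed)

−4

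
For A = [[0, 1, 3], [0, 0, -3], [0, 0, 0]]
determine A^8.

[[0, 0, 0], [0, 0, 0], [0, 0, 0]]

A is strictly triangular, hence nilpotent: A^3 = 0, so A^8 = 0.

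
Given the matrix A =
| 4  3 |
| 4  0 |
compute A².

[[28, 12], [16, 12]]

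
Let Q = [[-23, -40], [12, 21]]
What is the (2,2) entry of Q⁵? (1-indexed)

1221

tr Q = -2 and det Q = -3, so the characteristic polynomial is λ² − (-2)λ + (-3) with roots -3 and 1.
Eigenvectors give P = [[2, 5], [-1, -3]] with P⁻¹ = [[3, 5], [-1, -2]], and Q = P·diag(-3, 1)·P⁻¹.
Then Q⁵ = P·diag(-243, 1)·P⁻¹ = [[-486, 5], [243, -3]] · [[3, 5], [-1, -2]] = [[-1463, -2440], [732, 1221]].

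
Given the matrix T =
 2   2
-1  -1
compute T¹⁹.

[[2, 2], [-1, -1]]

T² = T (a projection; rank 1, trace 1), so T¹⁹ = T.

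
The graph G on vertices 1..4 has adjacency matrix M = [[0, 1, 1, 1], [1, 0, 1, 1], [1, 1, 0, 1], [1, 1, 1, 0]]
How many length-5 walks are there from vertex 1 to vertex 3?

The number of length-5 walks from vertex 1 to vertex 3 is entry (1,3) of M⁵, where M is the adjacency matrix.
M² = [[3, 2, 2, 2], [2, 3, 2, 2], [2, 2, 3, 2], [2, 2, 2, 3]]
M³ = [[6, 7, 7, 7], [7, 6, 7, 7], [7, 7, 6, 7], [7, 7, 7, 6]]
M⁴ = [[21, 20, 20, 20], [20, 21, 20, 20], [20, 20, 21, 20], [20, 20, 20, 21]]
M⁵ = [[60, 61, 61, 61], [61, 60, 61, 61], [61, 61, 60, 61], [61, 61, 61, 60]]

61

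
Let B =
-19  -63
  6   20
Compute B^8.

tr B = 1 and det B = -2, so the characteristic polynomial is λ² − (1)λ + (-2) with roots 2 and -1.
Eigenvectors give P = [[-3, -7], [1, 2]] with P⁻¹ = [[2, 7], [-1, -3]], and B = P·diag(2, -1)·P⁻¹.
Then B^8 = P·diag(256, 1)·P⁻¹ = [[-768, -7], [256, 2]] · [[2, 7], [-1, -3]] = [[-1529, -5355], [510, 1786]].

[[-1529, -5355], [510, 1786]]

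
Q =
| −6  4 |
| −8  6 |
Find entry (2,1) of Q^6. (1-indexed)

0

tr Q = 0 and det Q = −4, so the characteristic polynomial is λ² − (0)λ + (−4) with roots 2 and −2.
Eigenvectors give P = [[−1, 1], [−2, 1]] with P⁻¹ = [[1, −1], [2, −1]], and Q = P·diag(2, −2)·P⁻¹.
Then Q^6 = P·diag(64, 64)·P⁻¹ = [[−64, 64], [−128, 64]] · [[1, −1], [2, −1]] = [[64, 0], [0, 64]].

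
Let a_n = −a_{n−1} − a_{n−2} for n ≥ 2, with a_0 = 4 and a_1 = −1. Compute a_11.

With companion matrix B = [[−1, −1], [1, 0]], [a_n, a_{n−1}]ᵀ = B·[a_{n−1}, a_{n−2}]ᵀ, so [a_11, a_10]ᵀ = B¹⁰·[a_1, a_0]ᵀ.
B¹⁰ = [[−1, −1], [1, 0]], giving [a_11, a_10]ᵀ = [[−3], [−1]].

−3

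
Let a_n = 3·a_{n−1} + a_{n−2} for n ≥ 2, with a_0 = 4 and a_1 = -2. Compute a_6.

-284

With companion matrix M = [[3, 1], [1, 0]], [a_n, a_{n−1}]ᵀ = M·[a_{n−1}, a_{n−2}]ᵀ, so [a_6, a_5]ᵀ = M⁵·[a_1, a_0]ᵀ.
M⁵ = [[360, 109], [109, 33]], giving [a_6, a_5]ᵀ = [[-284], [-86]].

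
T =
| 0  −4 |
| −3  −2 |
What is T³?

[[−24, −64], [−48, −56]]

T² = [[12, 8], [6, 16]]
T³ = [[−24, −64], [−48, −56]]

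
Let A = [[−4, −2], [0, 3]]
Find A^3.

A^2 = [[16, 2], [0, 9]]
A^3 = [[−64, −26], [0, 27]]

[[−64, −26], [0, 27]]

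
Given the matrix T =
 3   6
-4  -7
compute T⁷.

tr T = -4 and det T = 3, so the characteristic polynomial is λ² − (-4)λ + (3) with roots -3 and -1.
Eigenvectors give P = [[-1, 3], [1, -2]] with P⁻¹ = [[2, 3], [1, 1]], and T = P·diag(-3, -1)·P⁻¹.
Then T⁷ = P·diag(-2187, -1)·P⁻¹ = [[2187, -3], [-2187, 2]] · [[2, 3], [1, 1]] = [[4371, 6558], [-4372, -6559]].

[[4371, 6558], [-4372, -6559]]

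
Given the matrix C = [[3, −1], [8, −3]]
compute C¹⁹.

C² = I (check: tr C = 0 and det C = −1), so C¹⁹ = C since 19 is odd.

[[3, −1], [8, −3]]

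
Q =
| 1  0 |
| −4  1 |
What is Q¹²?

[[1, 0], [−48, 1]]

Q = I + N where N = [[0, 0], [−4, 0]] is strictly lower-triangular, so N² = 0.
(I + N)¹² = I + 12·N = [[1, 0], [−48, 1]].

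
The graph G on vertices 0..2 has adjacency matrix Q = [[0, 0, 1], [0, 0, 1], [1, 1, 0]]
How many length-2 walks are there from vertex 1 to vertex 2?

The number of length-2 walks from vertex 1 to vertex 2 is entry (1,2) of Q^2, where Q is the adjacency matrix.
Q^2 = [[1, 1, 0], [1, 1, 0], [0, 0, 2]]

0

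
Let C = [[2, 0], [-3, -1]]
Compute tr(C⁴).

17

tr C = 1 and det C = -2, so the characteristic polynomial is λ² − (1)λ + (-2) with roots 2 and -1.
Eigenvectors give P = [[1, 0], [-1, 1]] with P⁻¹ = [[1, 0], [1, 1]], and C = P·diag(2, -1)·P⁻¹.
Then C⁴ = P·diag(16, 1)·P⁻¹ = [[16, 0], [-16, 1]] · [[1, 0], [1, 1]] = [[16, 0], [-15, 1]].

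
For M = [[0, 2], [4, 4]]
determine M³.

[[32, 48], [96, 128]]

M² = [[8, 8], [16, 24]]
M³ = [[32, 48], [96, 128]]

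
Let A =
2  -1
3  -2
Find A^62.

A² = I (check: tr A = 0 and det A = -1), so A^62 = I since 62 is even.

[[1, 0], [0, 1]]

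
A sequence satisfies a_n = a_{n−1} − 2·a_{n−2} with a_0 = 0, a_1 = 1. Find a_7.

7

With companion matrix Q = [[1, −2], [1, 0]], [a_n, a_{n−1}]ᵀ = Q·[a_{n−1}, a_{n−2}]ᵀ, so [a_7, a_6]ᵀ = Q⁶·[a_1, a_0]ᵀ.
Q⁶ = [[7, −10], [5, 2]], giving [a_7, a_6]ᵀ = [[7], [5]].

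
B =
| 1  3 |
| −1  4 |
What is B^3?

B^2 = [[−2, 15], [−5, 13]]
B^3 = [[−17, 54], [−18, 37]]

[[−17, 54], [−18, 37]]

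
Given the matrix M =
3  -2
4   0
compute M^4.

M^2 = [[1, -6], [12, -8]]
M^3 = [[-21, -2], [4, -24]]
M^4 = [[-71, 42], [-84, -8]]

[[-71, 42], [-84, -8]]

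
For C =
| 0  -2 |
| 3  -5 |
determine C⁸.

[[-12354, 12610], [-18915, 19171]]

tr C = -5 and det C = 6, so the characteristic polynomial is λ² − (-5)λ + (6) with roots -3 and -2.
Eigenvectors give P = [[-2, -1], [-3, -1]] with P⁻¹ = [[1, -1], [-3, 2]], and C = P·diag(-3, -2)·P⁻¹.
Then C⁸ = P·diag(6561, 256)·P⁻¹ = [[-13122, -256], [-19683, -256]] · [[1, -1], [-3, 2]] = [[-12354, 12610], [-18915, 19171]].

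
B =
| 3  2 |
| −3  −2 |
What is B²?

B² = B (a projection; rank 1, trace 1), so B² = B.

[[3, 2], [−3, −2]]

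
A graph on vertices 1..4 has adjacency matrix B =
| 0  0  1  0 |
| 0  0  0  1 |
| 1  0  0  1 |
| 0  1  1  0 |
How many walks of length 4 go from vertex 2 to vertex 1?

0

The number of length-4 walks from vertex 2 to vertex 1 is entry (2,1) of B⁴, where B is the adjacency matrix.
B² = [[1, 0, 0, 1], [0, 1, 1, 0], [0, 1, 2, 0], [1, 0, 0, 2]]
B³ = [[0, 1, 2, 0], [1, 0, 0, 2], [2, 0, 0, 3], [0, 2, 3, 0]]
B⁴ = [[2, 0, 0, 3], [0, 2, 3, 0], [0, 3, 5, 0], [3, 0, 0, 5]]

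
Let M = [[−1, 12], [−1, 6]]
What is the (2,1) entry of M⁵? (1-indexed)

−211

tr M = 5 and det M = 6, so the characteristic polynomial is λ² − (5)λ + (6) with roots 3 and 2.
Eigenvectors give P = [[3, −4], [1, −1]] with P⁻¹ = [[−1, 4], [−1, 3]], and M = P·diag(3, 2)·P⁻¹.
Then M⁵ = P·diag(243, 32)·P⁻¹ = [[729, −128], [243, −32]] · [[−1, 4], [−1, 3]] = [[−601, 2532], [−211, 876]].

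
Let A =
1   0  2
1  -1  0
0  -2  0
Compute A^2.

[[1, -4, 2], [0, 1, 2], [-2, 2, 0]]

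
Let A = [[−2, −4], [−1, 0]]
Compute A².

[[8, 8], [2, 4]]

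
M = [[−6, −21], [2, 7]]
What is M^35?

[[−6, −21], [2, 7]]

M² = M (a projection; rank 1, trace 1), so M^35 = M.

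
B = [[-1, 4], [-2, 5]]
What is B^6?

[[-727, 1456], [-728, 1457]]

tr B = 4 and det B = 3, so the characteristic polynomial is λ² − (4)λ + (3) with roots 1 and 3.
Eigenvectors give P = [[2, -1], [1, -1]] with P⁻¹ = [[1, -1], [1, -2]], and B = P·diag(1, 3)·P⁻¹.
Then B^6 = P·diag(1, 729)·P⁻¹ = [[2, -729], [1, -729]] · [[1, -1], [1, -2]] = [[-727, 1456], [-728, 1457]].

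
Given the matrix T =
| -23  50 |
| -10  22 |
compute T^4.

[[341, -650], [130, -244]]

tr T = -1 and det T = -6, so the characteristic polynomial is λ² − (-1)λ + (-6) with roots -3 and 2.
Eigenvectors give P = [[-5, 2], [-2, 1]] with P⁻¹ = [[-1, 2], [-2, 5]], and T = P·diag(-3, 2)·P⁻¹.
Then T^4 = P·diag(81, 16)·P⁻¹ = [[-405, 32], [-162, 16]] · [[-1, 2], [-2, 5]] = [[341, -650], [130, -244]].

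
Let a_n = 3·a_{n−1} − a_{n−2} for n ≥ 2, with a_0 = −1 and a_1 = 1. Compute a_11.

24476

With companion matrix A = [[3, −1], [1, 0]], [a_n, a_{n−1}]ᵀ = A·[a_{n−1}, a_{n−2}]ᵀ, so [a_11, a_10]ᵀ = A¹⁰·[a_1, a_0]ᵀ.
A¹⁰ = [[17711, −6765], [6765, −2584]], giving [a_11, a_10]ᵀ = [[24476], [9349]].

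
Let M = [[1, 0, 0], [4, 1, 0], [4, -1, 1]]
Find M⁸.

M = I + N where N = [[0, 0, 0], [4, 0, 0], [4, -1, 0]] is strictly lower-triangular, so N³ = 0.
(I + N)⁸ = I + 8·N + 28·N² = [[1, 0, 0], [32, 1, 0], [-80, -8, 1]].

[[1, 0, 0], [32, 1, 0], [-80, -8, 1]]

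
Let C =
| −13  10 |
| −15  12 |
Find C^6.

[[2059, −1330], [1995, −1266]]

tr C = −1 and det C = −6, so the characteristic polynomial is λ² − (−1)λ + (−6) with roots 2 and −3.
Eigenvectors give P = [[−2, 1], [−3, 1]] with P⁻¹ = [[1, −1], [3, −2]], and C = P·diag(2, −3)·P⁻¹.
Then C^6 = P·diag(64, 729)·P⁻¹ = [[−128, 729], [−192, 729]] · [[1, −1], [3, −2]] = [[2059, −1330], [1995, −1266]].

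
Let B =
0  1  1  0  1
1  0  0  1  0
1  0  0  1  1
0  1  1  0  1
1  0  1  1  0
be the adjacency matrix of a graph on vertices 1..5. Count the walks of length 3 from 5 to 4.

7

The number of length-3 walks from vertex 5 to vertex 4 is entry (5,4) of B^3, where B is the adjacency matrix.
B^2 = [[3, 0, 1, 3, 1], [0, 2, 2, 0, 2], [1, 2, 3, 1, 2], [3, 0, 1, 3, 1], [1, 2, 2, 1, 3]]
B^3 = [[2, 6, 7, 2, 7], [6, 0, 2, 6, 2], [7, 2, 4, 7, 5], [2, 6, 7, 2, 7], [7, 2, 5, 7, 4]]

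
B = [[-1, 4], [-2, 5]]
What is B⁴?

tr B = 4 and det B = 3, so the characteristic polynomial is λ² − (4)λ + (3) with roots 3 and 1.
Eigenvectors give P = [[1, -2], [1, -1]] with P⁻¹ = [[-1, 2], [-1, 1]], and B = P·diag(3, 1)·P⁻¹.
Then B⁴ = P·diag(81, 1)·P⁻¹ = [[81, -2], [81, -1]] · [[-1, 2], [-1, 1]] = [[-79, 160], [-80, 161]].

[[-79, 160], [-80, 161]]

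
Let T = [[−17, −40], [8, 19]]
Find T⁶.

tr T = 2 and det T = −3, so the characteristic polynomial is λ² − (2)λ + (−3) with roots −1 and 3.
Eigenvectors give P = [[5, −2], [−2, 1]] with P⁻¹ = [[1, 2], [2, 5]], and T = P·diag(−1, 3)·P⁻¹.
Then T⁶ = P·diag(1, 729)·P⁻¹ = [[5, −1458], [−2, 729]] · [[1, 2], [2, 5]] = [[−2911, −7280], [1456, 3641]].

[[−2911, −7280], [1456, 3641]]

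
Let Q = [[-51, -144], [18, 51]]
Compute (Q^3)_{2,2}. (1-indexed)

459

tr Q = 0 and det Q = -9, so the characteristic polynomial is λ² − (0)λ + (-9) with roots 3 and -3.
Eigenvectors give P = [[-8, -3], [3, 1]] with P⁻¹ = [[1, 3], [-3, -8]], and Q = P·diag(3, -3)·P⁻¹.
Then Q^3 = P·diag(27, -27)·P⁻¹ = [[-216, 81], [81, -27]] · [[1, 3], [-3, -8]] = [[-459, -1296], [162, 459]].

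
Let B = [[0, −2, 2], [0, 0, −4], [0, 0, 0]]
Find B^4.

B is strictly triangular, hence nilpotent: B^3 = 0, so B^4 = 0.

[[0, 0, 0], [0, 0, 0], [0, 0, 0]]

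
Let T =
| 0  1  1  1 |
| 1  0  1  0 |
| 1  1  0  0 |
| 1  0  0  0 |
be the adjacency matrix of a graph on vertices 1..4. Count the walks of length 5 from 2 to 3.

The number of length-5 walks from vertex 2 to vertex 3 is entry (2,3) of T⁵, where T is the adjacency matrix.
T² = [[3, 1, 1, 0], [1, 2, 1, 1], [1, 1, 2, 1], [0, 1, 1, 1]]
T³ = [[2, 4, 4, 3], [4, 2, 3, 1], [4, 3, 2, 1], [3, 1, 1, 0]]
T⁴ = [[11, 6, 6, 2], [6, 7, 6, 4], [6, 6, 7, 4], [2, 4, 4, 3]]
T⁵ = [[14, 17, 17, 11], [17, 12, 13, 6], [17, 13, 12, 6], [11, 6, 6, 2]]

13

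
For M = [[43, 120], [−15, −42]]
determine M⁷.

[[20707, 55560], [−6945, −18648]]

tr M = 1 and det M = −6, so the characteristic polynomial is λ² − (1)λ + (−6) with roots 3 and −2.
Eigenvectors give P = [[−3, −8], [1, 3]] with P⁻¹ = [[−3, −8], [1, 3]], and M = P·diag(3, −2)·P⁻¹.
Then M⁷ = P·diag(2187, −128)·P⁻¹ = [[−6561, 1024], [2187, −384]] · [[−3, −8], [1, 3]] = [[20707, 55560], [−6945, −18648]].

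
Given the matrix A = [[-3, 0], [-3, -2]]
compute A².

[[9, 0], [15, 4]]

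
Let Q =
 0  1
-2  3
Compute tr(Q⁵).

tr Q = 3 and det Q = 2, so the characteristic polynomial is λ² − (3)λ + (2) with roots 2 and 1.
Eigenvectors give P = [[-1, 1], [-2, 1]] with P⁻¹ = [[1, -1], [2, -1]], and Q = P·diag(2, 1)·P⁻¹.
Then Q⁵ = P·diag(32, 1)·P⁻¹ = [[-32, 1], [-64, 1]] · [[1, -1], [2, -1]] = [[-30, 31], [-62, 63]].

33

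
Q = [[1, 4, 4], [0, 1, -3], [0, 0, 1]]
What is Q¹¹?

Q = I + N where N = [[0, 4, 4], [0, 0, -3], [0, 0, 0]] is strictly upper-triangular, so N³ = 0.
(I + N)¹¹ = I + 11·N + 55·N² = [[1, 44, -616], [0, 1, -33], [0, 0, 1]].

[[1, 44, -616], [0, 1, -33], [0, 0, 1]]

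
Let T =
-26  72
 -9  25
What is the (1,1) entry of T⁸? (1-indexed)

2296

tr T = -1 and det T = -2, so the characteristic polynomial is λ² − (-1)λ + (-2) with roots 1 and -2.
Eigenvectors give P = [[-8, 3], [-3, 1]] with P⁻¹ = [[1, -3], [3, -8]], and T = P·diag(1, -2)·P⁻¹.
Then T⁸ = P·diag(1, 256)·P⁻¹ = [[-8, 768], [-3, 256]] · [[1, -3], [3, -8]] = [[2296, -6120], [765, -2039]].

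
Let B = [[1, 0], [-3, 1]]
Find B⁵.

B = I + N where N = [[0, 0], [-3, 0]] is strictly lower-triangular, so N² = 0.
(I + N)⁵ = I + 5·N = [[1, 0], [-15, 1]].

[[1, 0], [-15, 1]]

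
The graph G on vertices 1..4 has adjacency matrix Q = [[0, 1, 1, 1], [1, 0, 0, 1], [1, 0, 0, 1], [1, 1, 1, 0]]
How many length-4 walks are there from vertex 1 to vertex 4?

The number of length-4 walks from vertex 1 to vertex 4 is entry (1,4) of Q⁴, where Q is the adjacency matrix.
Q² = [[3, 1, 1, 2], [1, 2, 2, 1], [1, 2, 2, 1], [2, 1, 1, 3]]
Q³ = [[4, 5, 5, 5], [5, 2, 2, 5], [5, 2, 2, 5], [5, 5, 5, 4]]
Q⁴ = [[15, 9, 9, 14], [9, 10, 10, 9], [9, 10, 10, 9], [14, 9, 9, 15]]

14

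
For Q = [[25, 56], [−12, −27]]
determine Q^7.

[[13129, 30632], [−6564, −15315]]

tr Q = −2 and det Q = −3, so the characteristic polynomial is λ² − (−2)λ + (−3) with roots 1 and −3.
Eigenvectors give P = [[7, −2], [−3, 1]] with P⁻¹ = [[1, 2], [3, 7]], and Q = P·diag(1, −3)·P⁻¹.
Then Q^7 = P·diag(1, −2187)·P⁻¹ = [[7, 4374], [−3, −2187]] · [[1, 2], [3, 7]] = [[13129, 30632], [−6564, −15315]].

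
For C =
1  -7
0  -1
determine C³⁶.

[[1, 0], [0, 1]]

C² = I (check: tr C = 0 and det C = -1), so C³⁶ = I since 36 is even.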